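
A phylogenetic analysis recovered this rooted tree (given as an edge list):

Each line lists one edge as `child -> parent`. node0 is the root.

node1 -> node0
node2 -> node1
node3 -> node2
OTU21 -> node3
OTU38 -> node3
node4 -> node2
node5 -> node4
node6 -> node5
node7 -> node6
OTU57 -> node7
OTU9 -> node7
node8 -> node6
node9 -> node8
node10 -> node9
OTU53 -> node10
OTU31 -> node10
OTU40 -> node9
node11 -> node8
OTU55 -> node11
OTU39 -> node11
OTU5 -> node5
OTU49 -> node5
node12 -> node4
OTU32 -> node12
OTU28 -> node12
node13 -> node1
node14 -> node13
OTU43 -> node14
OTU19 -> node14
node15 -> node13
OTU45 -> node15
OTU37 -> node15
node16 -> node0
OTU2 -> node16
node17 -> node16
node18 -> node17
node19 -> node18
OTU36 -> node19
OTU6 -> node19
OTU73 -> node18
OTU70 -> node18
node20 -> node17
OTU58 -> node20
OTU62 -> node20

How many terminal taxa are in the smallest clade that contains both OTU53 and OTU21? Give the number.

13

The MRCA of OTU53 and OTU21 is the node subtending ((OTU21,OTU38),((((OTU57,OTU9),(((OTU53,OTU31),OTU40),(OTU55,OTU39))),OTU5,OTU49),(OTU32,OTU28))).
That clade contains 13 terminal taxa: OTU21, OTU28, OTU31, OTU32, OTU38, OTU39, OTU40, OTU49, OTU5, OTU53, OTU55, OTU57, OTU9.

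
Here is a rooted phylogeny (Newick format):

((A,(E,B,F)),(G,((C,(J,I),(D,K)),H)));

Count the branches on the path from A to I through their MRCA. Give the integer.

The MRCA of A and I is the root of the tree.
From A up to that node: 2 branches. From I up to the same node: 5 branches. Total: 2 + 5 = 7.

7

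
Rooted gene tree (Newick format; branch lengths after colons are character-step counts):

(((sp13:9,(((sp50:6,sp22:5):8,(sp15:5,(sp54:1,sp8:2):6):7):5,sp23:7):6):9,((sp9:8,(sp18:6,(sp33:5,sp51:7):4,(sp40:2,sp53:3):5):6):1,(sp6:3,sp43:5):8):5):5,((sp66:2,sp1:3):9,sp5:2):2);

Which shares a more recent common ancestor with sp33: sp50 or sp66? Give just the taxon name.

sp50

The MRCA of sp33 and sp50 subtends ((sp13,(((sp50,sp22),(sp15,(sp54,sp8))),sp23)),((sp9,(sp18,(sp33,sp51),(sp40,sp53))),(sp6,sp43))) (15 taxa).
The MRCA of sp33 and sp66 is the root, subtending the entire tree (18 taxa).
The first is nested inside the second, so sp33 shares a more recent common ancestor with sp50.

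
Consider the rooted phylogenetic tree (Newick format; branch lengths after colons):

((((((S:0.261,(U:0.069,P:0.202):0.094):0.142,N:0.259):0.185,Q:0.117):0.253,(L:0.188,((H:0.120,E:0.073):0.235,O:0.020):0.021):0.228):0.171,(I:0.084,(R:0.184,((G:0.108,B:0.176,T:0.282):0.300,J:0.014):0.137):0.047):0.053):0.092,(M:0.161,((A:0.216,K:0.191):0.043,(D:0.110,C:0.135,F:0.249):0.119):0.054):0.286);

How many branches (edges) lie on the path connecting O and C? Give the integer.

The MRCA of O and C is the root of the tree.
From O up to that node: 5 branches. From C up to the same node: 4 branches. Total: 5 + 4 = 9.

9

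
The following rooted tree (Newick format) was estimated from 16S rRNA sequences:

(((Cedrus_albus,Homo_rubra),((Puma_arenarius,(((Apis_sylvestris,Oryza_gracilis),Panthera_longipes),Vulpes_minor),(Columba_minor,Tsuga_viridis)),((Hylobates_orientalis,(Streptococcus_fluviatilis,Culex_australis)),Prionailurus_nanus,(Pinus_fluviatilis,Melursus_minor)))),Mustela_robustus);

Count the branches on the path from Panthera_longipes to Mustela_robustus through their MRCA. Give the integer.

The MRCA of Panthera_longipes and Mustela_robustus is the root of the tree.
From Panthera_longipes up to that node: 6 branches. From Mustela_robustus up to the same node: 1 branch. Total: 6 + 1 = 7.

7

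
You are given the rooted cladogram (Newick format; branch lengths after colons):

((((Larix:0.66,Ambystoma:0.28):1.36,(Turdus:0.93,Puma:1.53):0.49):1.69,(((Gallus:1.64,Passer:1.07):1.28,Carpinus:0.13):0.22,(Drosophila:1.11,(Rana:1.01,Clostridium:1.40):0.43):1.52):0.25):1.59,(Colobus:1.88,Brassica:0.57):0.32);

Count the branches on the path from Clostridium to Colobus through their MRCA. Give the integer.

The MRCA of Clostridium and Colobus is the root of the tree.
From Clostridium up to that node: 5 branches. From Colobus up to the same node: 2 branches. Total: 5 + 2 = 7.

7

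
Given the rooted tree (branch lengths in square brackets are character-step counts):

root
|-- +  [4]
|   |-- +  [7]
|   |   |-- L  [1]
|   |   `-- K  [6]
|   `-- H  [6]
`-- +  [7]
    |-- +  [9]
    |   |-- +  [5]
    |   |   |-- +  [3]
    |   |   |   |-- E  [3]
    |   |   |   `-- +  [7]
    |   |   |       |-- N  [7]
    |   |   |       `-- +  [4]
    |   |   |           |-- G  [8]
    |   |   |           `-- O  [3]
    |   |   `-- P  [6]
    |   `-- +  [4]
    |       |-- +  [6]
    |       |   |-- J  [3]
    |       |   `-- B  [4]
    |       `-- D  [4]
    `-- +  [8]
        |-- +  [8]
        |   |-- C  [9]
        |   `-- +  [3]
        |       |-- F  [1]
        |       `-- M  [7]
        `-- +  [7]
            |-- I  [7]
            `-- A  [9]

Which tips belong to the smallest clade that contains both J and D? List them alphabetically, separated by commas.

Tracing J: it sits inside (J,B).
Tracing D: it sits inside ((J,B),D).
The smallest clade enclosing both is ((J,B),D); the answer is its 3 terminal taxa in alphabetical order.

B, D, J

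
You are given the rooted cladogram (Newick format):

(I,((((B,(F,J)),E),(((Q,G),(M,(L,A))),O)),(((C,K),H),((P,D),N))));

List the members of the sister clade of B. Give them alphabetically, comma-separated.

B attaches to the tree at the node subtending (B,(F,J)).
The other lineage descending from that same node — the sister group — is (F,J); its 2 tips in alphabetical order are the answer.

F, J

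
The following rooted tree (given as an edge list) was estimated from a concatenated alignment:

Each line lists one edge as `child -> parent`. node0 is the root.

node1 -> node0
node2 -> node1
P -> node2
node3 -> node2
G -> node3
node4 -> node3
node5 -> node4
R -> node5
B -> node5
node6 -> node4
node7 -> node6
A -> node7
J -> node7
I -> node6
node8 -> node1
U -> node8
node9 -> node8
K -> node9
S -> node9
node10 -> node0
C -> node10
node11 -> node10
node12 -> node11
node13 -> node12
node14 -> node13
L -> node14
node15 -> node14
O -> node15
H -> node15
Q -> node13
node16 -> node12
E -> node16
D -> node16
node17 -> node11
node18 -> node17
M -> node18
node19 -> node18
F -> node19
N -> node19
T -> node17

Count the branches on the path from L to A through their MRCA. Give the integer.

13

The MRCA of L and A is the root of the tree.
From L up to that node: 6 branches. From A up to the same node: 7 branches. Total: 6 + 7 = 13.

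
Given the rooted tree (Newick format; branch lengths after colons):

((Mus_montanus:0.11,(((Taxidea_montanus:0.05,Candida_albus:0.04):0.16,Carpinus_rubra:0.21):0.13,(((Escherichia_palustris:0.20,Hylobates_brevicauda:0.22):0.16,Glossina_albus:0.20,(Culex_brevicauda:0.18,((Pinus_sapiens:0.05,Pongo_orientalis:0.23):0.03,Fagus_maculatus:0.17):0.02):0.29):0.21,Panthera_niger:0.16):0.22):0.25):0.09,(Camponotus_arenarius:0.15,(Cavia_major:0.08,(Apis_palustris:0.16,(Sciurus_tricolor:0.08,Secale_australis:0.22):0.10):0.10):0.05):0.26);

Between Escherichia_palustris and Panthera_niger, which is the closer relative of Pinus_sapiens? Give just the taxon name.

The MRCA of Pinus_sapiens and Escherichia_palustris subtends ((Escherichia_palustris,Hylobates_brevicauda),Glossina_albus,(Culex_brevicauda,((Pinus_sapiens,Pongo_orientalis),Fagus_maculatus))) (7 taxa).
The MRCA of Pinus_sapiens and Panthera_niger subtends (((Escherichia_palustris,Hylobates_brevicauda),Glossina_albus,(Culex_brevicauda,((Pinus_sapiens,Pongo_orientalis),Fagus_maculatus))),Panthera_niger) (8 taxa).
The first is nested inside the second, so Pinus_sapiens shares a more recent common ancestor with Escherichia_palustris.

Escherichia_palustris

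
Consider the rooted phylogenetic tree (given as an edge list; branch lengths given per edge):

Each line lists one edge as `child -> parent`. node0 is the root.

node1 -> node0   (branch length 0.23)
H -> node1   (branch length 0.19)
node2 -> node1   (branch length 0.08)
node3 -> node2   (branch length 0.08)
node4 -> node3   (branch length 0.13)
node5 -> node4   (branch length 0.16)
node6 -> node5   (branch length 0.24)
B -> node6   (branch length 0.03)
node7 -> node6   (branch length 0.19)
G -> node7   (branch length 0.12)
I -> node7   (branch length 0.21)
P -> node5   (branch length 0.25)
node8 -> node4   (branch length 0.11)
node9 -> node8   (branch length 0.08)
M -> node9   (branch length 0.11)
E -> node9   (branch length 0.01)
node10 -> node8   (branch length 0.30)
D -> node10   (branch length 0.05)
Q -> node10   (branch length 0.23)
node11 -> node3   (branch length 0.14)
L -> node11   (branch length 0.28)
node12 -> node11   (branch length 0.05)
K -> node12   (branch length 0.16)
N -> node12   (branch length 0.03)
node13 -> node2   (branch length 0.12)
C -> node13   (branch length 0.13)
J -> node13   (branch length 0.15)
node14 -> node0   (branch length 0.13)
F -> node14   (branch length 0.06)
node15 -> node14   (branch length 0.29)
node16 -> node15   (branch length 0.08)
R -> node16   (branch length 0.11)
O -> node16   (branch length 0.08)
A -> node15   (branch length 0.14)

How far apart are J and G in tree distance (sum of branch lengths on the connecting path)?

1.19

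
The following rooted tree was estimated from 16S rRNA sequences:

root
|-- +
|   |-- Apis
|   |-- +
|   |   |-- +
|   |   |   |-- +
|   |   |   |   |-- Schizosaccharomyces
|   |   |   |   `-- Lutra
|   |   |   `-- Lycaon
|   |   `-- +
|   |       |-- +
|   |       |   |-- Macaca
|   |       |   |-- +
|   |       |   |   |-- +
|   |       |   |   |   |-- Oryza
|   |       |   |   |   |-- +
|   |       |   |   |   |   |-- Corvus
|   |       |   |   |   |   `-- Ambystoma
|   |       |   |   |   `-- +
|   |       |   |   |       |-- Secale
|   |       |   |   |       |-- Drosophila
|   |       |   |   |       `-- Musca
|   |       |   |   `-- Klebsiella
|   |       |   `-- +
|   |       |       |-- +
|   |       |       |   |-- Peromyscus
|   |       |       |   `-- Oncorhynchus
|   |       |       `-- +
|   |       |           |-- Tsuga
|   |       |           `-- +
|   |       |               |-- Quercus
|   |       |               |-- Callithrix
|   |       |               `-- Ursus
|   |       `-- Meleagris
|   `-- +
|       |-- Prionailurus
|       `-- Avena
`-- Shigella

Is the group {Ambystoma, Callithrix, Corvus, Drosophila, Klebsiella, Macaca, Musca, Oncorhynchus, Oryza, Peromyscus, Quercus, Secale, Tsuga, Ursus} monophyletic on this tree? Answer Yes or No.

Yes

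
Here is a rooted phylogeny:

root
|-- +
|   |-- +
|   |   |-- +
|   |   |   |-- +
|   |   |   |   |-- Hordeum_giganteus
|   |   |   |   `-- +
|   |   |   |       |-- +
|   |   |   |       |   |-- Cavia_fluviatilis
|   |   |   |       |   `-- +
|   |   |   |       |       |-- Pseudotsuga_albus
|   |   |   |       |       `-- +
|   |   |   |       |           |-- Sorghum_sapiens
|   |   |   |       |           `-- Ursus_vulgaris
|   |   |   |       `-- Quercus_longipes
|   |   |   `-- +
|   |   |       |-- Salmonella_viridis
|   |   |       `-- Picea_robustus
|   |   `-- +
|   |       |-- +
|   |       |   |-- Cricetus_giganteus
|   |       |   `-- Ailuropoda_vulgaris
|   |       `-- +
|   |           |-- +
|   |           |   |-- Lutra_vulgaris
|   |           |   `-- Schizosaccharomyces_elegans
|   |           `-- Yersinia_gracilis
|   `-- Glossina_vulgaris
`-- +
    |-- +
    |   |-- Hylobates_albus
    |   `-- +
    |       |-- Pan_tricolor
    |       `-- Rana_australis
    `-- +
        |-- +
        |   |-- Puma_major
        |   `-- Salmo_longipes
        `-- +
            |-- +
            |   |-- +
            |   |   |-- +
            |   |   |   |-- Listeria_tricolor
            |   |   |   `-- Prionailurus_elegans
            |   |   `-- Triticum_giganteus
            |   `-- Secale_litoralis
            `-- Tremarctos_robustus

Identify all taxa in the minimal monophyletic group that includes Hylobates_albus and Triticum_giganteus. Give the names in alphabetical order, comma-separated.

Hylobates_albus, Listeria_tricolor, Pan_tricolor, Prionailurus_elegans, Puma_major, Rana_australis, Salmo_longipes, Secale_litoralis, Tremarctos_robustus, Triticum_giganteus

Tracing Hylobates_albus: it sits inside (Hylobates_albus,(Pan_tricolor,Rana_australis)).
Tracing Triticum_giganteus: it sits inside ((Listeria_tricolor,Prionailurus_elegans),Triticum_giganteus).
The smallest clade enclosing both is ((Hylobates_albus,(Pan_tricolor,Rana_australis)),((Puma_major,Salmo_longipes),((((Listeria_tricolor,Prionailurus_elegans),Triticum_giganteus),Secale_litoralis),Tremarctos_robustus))); the answer is its 10 terminal taxa in alphabetical order.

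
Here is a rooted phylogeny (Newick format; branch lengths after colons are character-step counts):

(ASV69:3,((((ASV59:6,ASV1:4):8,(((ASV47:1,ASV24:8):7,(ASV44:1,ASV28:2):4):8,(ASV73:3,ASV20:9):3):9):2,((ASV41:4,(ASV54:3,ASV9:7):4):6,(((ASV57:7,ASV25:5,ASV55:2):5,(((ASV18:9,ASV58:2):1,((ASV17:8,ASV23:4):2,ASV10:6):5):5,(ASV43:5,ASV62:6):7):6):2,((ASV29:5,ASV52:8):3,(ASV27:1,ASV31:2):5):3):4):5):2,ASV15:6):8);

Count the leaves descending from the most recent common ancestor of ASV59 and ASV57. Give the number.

25

The MRCA of ASV59 and ASV57 is the node subtending (((ASV59,ASV1),(((ASV47,ASV24),(ASV44,ASV28)),(ASV73,ASV20))),((ASV41,(ASV54,ASV9)),(((ASV57,ASV25,ASV55),(((ASV18,ASV58),((ASV17,ASV23),ASV10)),(ASV43,ASV62))),((ASV29,ASV52),(ASV27,ASV31))))).
That clade contains 25 terminal taxa: ASV1, ASV10, ASV17, ASV18, ASV20, ASV23, ASV24, ASV25, ASV27, ASV28, ASV29, ASV31, ASV41, ASV43, ASV44, ASV47, ASV52, ASV54, ASV55, ASV57, ASV58, ASV59, ASV62, ASV73, ASV9.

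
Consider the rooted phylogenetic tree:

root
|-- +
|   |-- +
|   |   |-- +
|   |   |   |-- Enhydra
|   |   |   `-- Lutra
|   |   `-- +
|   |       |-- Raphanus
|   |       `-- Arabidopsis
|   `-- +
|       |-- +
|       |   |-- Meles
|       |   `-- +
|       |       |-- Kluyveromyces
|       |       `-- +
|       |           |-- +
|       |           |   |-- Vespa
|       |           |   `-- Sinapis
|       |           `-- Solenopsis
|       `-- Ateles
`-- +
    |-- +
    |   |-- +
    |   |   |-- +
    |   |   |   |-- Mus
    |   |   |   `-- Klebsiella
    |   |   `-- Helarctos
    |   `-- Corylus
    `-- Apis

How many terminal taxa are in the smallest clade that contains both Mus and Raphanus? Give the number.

15

The MRCA of Mus and Raphanus is the root, so the clade is the entire tree.
That clade contains 15 terminal taxa: Apis, Arabidopsis, Ateles, Corylus, Enhydra, Helarctos, Klebsiella, Kluyveromyces, Lutra, Meles, Mus, Raphanus, Sinapis, Solenopsis, Vespa.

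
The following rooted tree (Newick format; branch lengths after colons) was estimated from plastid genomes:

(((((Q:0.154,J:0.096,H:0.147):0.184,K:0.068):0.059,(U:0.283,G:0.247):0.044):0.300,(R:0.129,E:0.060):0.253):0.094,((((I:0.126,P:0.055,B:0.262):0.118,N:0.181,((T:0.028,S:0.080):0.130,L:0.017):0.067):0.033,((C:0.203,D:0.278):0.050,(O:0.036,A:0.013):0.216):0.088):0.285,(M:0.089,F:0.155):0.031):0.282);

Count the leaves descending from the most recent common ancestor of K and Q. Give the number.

The MRCA of K and Q is the node subtending ((Q,J,H),K).
That clade contains 4 terminal taxa: H, J, K, Q.

4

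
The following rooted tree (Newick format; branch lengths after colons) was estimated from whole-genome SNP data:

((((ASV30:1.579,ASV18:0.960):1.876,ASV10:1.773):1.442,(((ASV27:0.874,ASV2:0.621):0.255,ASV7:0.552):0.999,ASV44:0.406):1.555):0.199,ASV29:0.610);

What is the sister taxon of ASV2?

ASV27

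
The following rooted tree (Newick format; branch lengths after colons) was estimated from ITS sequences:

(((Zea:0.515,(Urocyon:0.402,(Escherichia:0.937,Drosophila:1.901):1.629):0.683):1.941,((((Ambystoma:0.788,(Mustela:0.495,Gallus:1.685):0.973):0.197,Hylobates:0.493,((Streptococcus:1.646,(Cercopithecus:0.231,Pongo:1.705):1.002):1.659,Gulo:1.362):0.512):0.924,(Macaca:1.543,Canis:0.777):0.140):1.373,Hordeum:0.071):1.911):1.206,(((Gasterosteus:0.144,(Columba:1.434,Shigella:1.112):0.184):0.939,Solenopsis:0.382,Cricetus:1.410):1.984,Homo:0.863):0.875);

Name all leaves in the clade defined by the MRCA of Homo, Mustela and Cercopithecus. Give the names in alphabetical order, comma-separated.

Tracing Homo: it sits inside (((Gasterosteus,(Columba,Shigella)),Solenopsis,Cricetus),Homo).
Tracing Mustela: it sits inside (Mustela,Gallus).
Tracing Cercopithecus: it sits inside (Cercopithecus,Pongo).
The smallest clade enclosing all 3 is the whole tree (their MRCA is the root), so the answer is all 21 tips in alphabetical order.

Ambystoma, Canis, Cercopithecus, Columba, Cricetus, Drosophila, Escherichia, Gallus, Gasterosteus, Gulo, Homo, Hordeum, Hylobates, Macaca, Mustela, Pongo, Shigella, Solenopsis, Streptococcus, Urocyon, Zea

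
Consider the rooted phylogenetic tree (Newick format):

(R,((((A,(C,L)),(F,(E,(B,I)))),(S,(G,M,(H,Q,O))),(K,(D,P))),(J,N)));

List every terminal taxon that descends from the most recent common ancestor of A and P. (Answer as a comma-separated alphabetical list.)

A, B, C, D, E, F, G, H, I, K, L, M, O, P, Q, S

Tracing A: it sits inside (A,(C,L)).
Tracing P: it sits inside (D,P).
The smallest clade enclosing both is (((A,(C,L)),(F,(E,(B,I)))),(S,(G,M,(H,Q,O))),(K,(D,P))); the answer is its 16 terminal taxa in alphabetical order.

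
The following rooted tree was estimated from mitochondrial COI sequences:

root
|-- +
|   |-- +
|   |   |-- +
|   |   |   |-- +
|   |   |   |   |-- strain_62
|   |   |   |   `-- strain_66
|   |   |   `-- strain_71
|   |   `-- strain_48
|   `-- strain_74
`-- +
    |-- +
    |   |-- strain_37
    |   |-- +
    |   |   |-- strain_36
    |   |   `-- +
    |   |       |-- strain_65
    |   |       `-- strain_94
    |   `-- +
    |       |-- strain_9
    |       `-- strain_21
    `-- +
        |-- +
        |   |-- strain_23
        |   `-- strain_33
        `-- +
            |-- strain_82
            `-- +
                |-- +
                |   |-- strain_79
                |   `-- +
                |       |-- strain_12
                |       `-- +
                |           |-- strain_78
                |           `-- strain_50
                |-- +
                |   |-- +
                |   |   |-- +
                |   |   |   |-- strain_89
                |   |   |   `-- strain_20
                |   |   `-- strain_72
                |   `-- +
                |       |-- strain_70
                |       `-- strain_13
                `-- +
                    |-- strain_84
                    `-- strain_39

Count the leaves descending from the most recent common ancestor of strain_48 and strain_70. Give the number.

The MRCA of strain_48 and strain_70 is the root, so the clade is the entire tree.
That clade contains 25 terminal taxa: strain_12, strain_13, strain_20, strain_21, strain_23, strain_33, strain_36, strain_37, strain_39, strain_48, strain_50, strain_62, strain_65, strain_66, strain_70, strain_71, strain_72, strain_74, strain_78, strain_79, strain_82, strain_84, strain_89, strain_9, strain_94.

25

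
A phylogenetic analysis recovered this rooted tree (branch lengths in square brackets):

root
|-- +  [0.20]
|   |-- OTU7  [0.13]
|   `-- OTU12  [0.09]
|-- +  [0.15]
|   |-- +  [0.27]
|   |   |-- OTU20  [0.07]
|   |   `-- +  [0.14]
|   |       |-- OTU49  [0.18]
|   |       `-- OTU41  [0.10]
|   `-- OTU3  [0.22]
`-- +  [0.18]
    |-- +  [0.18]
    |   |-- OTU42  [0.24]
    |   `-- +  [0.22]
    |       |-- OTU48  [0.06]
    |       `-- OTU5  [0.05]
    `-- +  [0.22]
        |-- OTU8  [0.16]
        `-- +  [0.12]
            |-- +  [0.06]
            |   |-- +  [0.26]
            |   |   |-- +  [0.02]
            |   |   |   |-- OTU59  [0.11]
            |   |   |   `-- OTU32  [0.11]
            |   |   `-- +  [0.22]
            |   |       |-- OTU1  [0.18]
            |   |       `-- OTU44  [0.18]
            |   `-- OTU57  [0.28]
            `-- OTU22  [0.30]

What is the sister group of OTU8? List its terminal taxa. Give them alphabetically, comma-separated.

OTU1, OTU22, OTU32, OTU44, OTU57, OTU59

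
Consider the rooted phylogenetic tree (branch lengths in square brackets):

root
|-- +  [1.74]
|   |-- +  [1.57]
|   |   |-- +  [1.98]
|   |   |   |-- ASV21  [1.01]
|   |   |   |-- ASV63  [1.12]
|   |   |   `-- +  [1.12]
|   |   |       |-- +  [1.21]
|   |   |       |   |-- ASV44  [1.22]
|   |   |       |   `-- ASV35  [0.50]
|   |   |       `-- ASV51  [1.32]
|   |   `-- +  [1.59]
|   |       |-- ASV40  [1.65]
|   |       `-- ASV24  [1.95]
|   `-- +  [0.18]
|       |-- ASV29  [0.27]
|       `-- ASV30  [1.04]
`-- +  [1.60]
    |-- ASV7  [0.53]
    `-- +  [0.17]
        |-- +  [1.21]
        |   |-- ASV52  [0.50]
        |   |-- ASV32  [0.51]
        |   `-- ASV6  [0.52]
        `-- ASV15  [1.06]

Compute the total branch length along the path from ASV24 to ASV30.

The path runs ASV24 → … → MRCA → … → ASV30; the MRCA is the node subtending (((ASV21,ASV63,((ASV44,ASV35),ASV51)),(ASV40,ASV24)),(ASV29,ASV30)).
Branch lengths along that path: 1.95 + 1.59 + 1.57 + 0.18 + 1.04 = 6.33.

6.33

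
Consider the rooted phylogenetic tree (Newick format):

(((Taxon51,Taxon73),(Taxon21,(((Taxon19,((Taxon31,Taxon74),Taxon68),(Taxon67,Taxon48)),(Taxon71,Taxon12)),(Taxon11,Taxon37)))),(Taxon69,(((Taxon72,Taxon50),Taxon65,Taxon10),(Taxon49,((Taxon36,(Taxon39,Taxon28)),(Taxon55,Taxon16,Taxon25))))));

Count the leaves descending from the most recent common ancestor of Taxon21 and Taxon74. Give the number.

The MRCA of Taxon21 and Taxon74 is the node subtending (Taxon21,(((Taxon19,((Taxon31,Taxon74),Taxon68),(Taxon67,Taxon48)),(Taxon71,Taxon12)),(Taxon11,Taxon37))).
That clade contains 11 terminal taxa: Taxon11, Taxon12, Taxon19, Taxon21, Taxon31, Taxon37, Taxon48, Taxon67, Taxon68, Taxon71, Taxon74.

11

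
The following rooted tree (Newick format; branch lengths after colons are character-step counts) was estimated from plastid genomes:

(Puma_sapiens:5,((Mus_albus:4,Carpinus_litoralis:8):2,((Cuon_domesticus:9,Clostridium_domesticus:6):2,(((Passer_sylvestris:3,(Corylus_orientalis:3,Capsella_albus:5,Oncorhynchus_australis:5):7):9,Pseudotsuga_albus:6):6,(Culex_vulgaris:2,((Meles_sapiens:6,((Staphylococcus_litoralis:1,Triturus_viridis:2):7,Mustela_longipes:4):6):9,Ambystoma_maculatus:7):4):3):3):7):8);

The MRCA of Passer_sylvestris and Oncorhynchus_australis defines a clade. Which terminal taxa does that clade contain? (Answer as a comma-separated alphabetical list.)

Tracing Passer_sylvestris: it sits inside (Passer_sylvestris,(Corylus_orientalis,Capsella_albus,Oncorhynchus_australis)).
Tracing Oncorhynchus_australis: it sits inside (Corylus_orientalis,Capsella_albus,Oncorhynchus_australis).
The smallest clade enclosing both is (Passer_sylvestris,(Corylus_orientalis,Capsella_albus,Oncorhynchus_australis)); the answer is its 4 terminal taxa in alphabetical order.

Capsella_albus, Corylus_orientalis, Oncorhynchus_australis, Passer_sylvestris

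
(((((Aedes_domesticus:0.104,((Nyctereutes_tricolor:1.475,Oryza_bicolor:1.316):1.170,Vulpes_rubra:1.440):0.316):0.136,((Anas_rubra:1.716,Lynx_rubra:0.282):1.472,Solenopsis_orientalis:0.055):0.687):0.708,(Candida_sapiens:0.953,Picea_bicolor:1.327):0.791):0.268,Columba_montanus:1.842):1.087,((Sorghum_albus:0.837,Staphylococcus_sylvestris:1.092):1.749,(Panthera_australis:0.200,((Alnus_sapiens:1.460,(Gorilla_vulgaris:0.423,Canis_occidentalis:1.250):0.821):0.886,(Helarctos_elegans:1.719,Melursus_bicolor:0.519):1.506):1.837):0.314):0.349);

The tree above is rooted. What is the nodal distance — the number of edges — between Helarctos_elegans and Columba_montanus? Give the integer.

7

The MRCA of Helarctos_elegans and Columba_montanus is the root of the tree.
From Helarctos_elegans up to that node: 5 branches. From Columba_montanus up to the same node: 2 branches. Total: 5 + 2 = 7.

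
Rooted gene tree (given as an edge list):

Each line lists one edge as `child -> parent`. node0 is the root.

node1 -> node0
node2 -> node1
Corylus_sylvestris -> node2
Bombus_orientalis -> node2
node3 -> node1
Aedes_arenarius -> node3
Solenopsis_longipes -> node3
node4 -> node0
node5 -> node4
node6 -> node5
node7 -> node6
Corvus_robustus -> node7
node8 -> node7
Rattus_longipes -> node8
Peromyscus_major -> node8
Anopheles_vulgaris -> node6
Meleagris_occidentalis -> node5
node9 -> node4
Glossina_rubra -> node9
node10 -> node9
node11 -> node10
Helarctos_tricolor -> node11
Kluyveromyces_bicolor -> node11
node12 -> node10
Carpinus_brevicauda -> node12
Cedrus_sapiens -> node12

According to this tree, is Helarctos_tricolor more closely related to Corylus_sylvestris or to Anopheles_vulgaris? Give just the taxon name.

Anopheles_vulgaris

The MRCA of Helarctos_tricolor and Anopheles_vulgaris subtends ((((Corvus_robustus,(Rattus_longipes,Peromyscus_major)),Anopheles_vulgaris),Meleagris_occidentalis),(Glossina_rubra,((Helarctos_tricolor,Kluyveromyces_bicolor),(Carpinus_brevicauda,Cedrus_sapiens)))) (10 taxa).
The MRCA of Helarctos_tricolor and Corylus_sylvestris is the root, subtending the entire tree (14 taxa).
The first is nested inside the second, so Helarctos_tricolor shares a more recent common ancestor with Anopheles_vulgaris.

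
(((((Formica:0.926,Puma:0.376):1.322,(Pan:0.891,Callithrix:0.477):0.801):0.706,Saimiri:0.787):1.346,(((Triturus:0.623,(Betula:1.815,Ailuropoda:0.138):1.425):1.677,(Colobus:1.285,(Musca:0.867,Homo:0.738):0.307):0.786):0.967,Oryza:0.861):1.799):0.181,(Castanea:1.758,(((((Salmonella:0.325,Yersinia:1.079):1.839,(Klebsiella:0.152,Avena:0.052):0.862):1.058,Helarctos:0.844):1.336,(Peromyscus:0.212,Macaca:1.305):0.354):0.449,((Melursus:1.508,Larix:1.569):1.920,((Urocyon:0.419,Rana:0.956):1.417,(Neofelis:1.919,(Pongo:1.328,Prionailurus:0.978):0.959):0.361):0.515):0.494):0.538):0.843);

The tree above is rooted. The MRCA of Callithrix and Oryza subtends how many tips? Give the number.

12

The MRCA of Callithrix and Oryza is the node subtending ((((Formica,Puma),(Pan,Callithrix)),Saimiri),(((Triturus,(Betula,Ailuropoda)),(Colobus,(Musca,Homo))),Oryza)).
That clade contains 12 terminal taxa: Ailuropoda, Betula, Callithrix, Colobus, Formica, Homo, Musca, Oryza, Pan, Puma, Saimiri, Triturus.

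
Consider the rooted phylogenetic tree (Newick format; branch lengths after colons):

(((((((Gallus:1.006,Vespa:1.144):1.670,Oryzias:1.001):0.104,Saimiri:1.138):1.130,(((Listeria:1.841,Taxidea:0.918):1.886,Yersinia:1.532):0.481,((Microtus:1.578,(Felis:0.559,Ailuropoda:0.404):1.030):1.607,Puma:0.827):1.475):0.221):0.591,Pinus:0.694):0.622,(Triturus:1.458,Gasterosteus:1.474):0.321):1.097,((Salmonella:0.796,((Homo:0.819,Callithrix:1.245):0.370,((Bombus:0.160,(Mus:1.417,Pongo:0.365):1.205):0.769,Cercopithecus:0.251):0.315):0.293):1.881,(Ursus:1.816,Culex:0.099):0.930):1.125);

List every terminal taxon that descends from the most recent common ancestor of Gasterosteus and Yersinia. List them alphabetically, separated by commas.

Tracing Gasterosteus: it sits inside (Triturus,Gasterosteus).
Tracing Yersinia: it sits inside ((Listeria,Taxidea),Yersinia).
The smallest clade enclosing both is ((((((Gallus,Vespa),Oryzias),Saimiri),(((Listeria,Taxidea),Yersinia),((Microtus,(Felis,Ailuropoda)),Puma))),Pinus),(Triturus,Gasterosteus)); the answer is its 14 terminal taxa in alphabetical order.

Ailuropoda, Felis, Gallus, Gasterosteus, Listeria, Microtus, Oryzias, Pinus, Puma, Saimiri, Taxidea, Triturus, Vespa, Yersinia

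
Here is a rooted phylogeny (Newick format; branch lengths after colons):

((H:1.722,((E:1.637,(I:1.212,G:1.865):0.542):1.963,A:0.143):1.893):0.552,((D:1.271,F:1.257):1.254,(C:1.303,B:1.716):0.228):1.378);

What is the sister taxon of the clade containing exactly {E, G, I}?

A

The clade containing exactly {E, G, I} attaches to the tree at the node subtending ((E,(I,G)),A).
The other lineage descending from that same node — the sister group — is the single tip A.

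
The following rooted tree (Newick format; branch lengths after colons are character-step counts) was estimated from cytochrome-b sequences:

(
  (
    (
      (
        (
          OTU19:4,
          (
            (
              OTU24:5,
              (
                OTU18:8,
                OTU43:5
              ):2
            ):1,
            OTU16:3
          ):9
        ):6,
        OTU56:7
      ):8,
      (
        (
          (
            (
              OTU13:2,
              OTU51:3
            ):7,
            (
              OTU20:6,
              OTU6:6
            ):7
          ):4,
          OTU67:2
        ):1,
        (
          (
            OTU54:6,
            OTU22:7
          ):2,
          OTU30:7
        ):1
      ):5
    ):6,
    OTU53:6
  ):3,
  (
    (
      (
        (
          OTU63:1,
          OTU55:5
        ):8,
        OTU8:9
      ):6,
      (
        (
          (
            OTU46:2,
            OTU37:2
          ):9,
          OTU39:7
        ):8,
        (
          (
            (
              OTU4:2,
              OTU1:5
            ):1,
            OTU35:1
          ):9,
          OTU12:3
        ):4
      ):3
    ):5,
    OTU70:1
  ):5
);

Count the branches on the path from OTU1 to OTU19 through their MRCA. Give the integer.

12

The MRCA of OTU1 and OTU19 is the root of the tree.
From OTU1 up to that node: 7 branches. From OTU19 up to the same node: 5 branches. Total: 7 + 5 = 12.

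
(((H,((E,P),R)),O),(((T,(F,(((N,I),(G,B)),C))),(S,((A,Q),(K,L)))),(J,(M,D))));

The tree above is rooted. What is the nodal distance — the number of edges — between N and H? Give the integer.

11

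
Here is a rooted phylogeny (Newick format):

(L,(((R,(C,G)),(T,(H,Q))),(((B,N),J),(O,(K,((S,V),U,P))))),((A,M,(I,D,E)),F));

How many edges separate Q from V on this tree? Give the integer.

The MRCA of Q and V is the node subtending (((R,(C,G)),(T,(H,Q))),(((B,N),J),(O,(K,((S,V),U,P))))).
From Q up to that node: 4 branches. From V up to the same node: 6 branches. Total: 4 + 6 = 10.

10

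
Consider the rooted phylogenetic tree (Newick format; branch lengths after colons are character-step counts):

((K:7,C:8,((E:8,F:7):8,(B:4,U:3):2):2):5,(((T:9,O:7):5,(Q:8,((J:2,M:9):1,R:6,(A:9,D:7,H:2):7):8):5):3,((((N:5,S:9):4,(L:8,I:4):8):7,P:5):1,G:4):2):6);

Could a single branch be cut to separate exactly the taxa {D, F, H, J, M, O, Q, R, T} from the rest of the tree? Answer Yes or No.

The MRCA of the listed taxa is the root, so the smallest clade containing them is the whole tree.
That clade also contains A, B, C, E, G, I, K, L, N, P, S, U, which are not in the proposed group, so the group is not monophyletic.

No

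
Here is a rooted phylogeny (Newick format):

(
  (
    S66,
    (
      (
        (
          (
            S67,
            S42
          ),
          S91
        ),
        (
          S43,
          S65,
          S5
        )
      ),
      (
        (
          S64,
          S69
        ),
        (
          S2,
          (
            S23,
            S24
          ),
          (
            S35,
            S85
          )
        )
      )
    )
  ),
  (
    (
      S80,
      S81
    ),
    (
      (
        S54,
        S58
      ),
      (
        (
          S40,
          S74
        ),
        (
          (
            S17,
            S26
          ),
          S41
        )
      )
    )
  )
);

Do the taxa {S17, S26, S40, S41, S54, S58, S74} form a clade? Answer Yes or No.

The most recent common ancestor of these taxa subtends ((S54,S58),((S40,S74),((S17,S26),S41))).
That clade has exactly 7 tips — every listed taxon and nothing else — so the group is monophyletic.

Yes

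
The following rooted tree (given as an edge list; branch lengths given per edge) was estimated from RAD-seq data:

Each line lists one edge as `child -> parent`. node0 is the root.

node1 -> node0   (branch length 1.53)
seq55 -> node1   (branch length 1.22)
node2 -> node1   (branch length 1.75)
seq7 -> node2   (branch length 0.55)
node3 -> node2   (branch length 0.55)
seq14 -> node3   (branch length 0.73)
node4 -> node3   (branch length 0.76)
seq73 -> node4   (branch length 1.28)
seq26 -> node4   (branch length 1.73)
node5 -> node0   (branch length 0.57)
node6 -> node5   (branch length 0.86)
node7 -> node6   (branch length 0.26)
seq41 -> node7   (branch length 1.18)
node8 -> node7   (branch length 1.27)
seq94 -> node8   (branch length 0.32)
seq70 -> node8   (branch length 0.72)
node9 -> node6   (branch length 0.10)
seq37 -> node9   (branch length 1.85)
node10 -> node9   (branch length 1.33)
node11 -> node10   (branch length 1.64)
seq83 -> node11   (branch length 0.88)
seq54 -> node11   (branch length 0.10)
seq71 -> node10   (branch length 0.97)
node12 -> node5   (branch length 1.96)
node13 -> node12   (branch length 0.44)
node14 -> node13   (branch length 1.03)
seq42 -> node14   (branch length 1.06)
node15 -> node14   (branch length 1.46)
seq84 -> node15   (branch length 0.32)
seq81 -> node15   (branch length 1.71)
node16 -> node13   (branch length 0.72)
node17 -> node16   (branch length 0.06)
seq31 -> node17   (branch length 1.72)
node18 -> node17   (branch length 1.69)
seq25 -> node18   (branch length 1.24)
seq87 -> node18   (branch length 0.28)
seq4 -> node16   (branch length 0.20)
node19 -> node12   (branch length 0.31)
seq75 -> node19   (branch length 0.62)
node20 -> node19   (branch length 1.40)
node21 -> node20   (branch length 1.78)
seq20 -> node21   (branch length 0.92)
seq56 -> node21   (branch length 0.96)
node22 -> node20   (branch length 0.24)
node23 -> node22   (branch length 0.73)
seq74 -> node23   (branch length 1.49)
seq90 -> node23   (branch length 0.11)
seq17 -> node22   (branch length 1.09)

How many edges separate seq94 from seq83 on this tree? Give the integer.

The MRCA of seq94 and seq83 is the node subtending ((seq41,(seq94,seq70)),(seq37,((seq83,seq54),seq71))).
From seq94 up to that node: 3 branches. From seq83 up to the same node: 4 branches. Total: 3 + 4 = 7.

7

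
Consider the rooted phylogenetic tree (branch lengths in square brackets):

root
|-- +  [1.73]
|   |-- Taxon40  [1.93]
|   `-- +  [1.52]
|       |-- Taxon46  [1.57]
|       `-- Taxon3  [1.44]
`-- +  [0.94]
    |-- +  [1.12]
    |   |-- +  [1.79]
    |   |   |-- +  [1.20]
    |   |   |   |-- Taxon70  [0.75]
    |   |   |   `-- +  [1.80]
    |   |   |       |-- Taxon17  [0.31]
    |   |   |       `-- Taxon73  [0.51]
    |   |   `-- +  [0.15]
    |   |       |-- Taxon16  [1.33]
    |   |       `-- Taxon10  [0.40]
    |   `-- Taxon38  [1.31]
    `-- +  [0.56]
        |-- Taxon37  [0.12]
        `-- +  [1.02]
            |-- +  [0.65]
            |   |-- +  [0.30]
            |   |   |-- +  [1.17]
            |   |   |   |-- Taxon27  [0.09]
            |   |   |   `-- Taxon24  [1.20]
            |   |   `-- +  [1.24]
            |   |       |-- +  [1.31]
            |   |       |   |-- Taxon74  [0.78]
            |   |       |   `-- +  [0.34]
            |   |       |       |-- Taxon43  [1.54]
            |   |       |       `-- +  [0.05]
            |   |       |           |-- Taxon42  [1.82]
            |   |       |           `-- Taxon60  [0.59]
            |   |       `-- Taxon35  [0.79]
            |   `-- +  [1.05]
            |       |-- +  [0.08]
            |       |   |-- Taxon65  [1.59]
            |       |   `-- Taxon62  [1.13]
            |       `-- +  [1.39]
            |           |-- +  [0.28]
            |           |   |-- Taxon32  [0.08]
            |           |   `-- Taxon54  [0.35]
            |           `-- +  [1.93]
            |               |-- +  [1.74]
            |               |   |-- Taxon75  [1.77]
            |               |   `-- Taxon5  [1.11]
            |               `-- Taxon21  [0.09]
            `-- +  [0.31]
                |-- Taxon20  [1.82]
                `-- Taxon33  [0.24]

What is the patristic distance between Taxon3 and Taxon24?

The path runs Taxon3 → … → MRCA → … → Taxon24; the MRCA is the root of the tree.
Branch lengths along that path: 1.44 + 1.52 + 1.73 + 0.94 + 0.56 + 1.02 + 0.65 + 0.30 + 1.17 + 1.20 = 10.53.

10.53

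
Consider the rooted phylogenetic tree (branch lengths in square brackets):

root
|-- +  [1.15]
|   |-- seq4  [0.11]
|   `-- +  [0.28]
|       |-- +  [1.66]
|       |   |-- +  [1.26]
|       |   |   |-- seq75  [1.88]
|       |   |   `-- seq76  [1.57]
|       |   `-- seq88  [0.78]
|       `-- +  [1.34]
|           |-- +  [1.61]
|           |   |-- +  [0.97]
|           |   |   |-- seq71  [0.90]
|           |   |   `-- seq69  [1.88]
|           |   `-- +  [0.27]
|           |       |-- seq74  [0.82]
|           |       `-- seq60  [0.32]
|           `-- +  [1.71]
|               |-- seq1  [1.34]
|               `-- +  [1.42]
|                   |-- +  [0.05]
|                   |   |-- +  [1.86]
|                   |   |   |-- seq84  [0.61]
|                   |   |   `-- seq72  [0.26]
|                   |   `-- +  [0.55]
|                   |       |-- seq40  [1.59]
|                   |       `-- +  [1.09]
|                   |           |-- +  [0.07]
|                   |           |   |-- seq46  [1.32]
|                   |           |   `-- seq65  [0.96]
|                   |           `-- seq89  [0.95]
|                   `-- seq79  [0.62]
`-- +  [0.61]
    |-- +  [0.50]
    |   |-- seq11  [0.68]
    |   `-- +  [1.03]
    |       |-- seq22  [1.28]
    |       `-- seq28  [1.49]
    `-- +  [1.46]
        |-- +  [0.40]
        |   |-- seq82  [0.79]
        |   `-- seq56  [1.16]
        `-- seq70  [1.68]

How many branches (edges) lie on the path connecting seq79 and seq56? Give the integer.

The MRCA of seq79 and seq56 is the root of the tree.
From seq79 up to that node: 6 branches. From seq56 up to the same node: 4 branches. Total: 6 + 4 = 10.

10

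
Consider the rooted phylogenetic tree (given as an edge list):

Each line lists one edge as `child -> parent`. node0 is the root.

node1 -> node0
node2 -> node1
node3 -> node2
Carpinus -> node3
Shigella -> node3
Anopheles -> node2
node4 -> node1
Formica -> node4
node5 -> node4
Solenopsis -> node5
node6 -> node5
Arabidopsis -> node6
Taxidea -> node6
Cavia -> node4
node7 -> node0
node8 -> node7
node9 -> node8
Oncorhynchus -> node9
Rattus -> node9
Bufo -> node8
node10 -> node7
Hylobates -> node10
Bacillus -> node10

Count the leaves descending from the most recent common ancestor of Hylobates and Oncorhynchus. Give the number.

5

The MRCA of Hylobates and Oncorhynchus is the node subtending (((Oncorhynchus,Rattus),Bufo),(Hylobates,Bacillus)).
That clade contains 5 terminal taxa: Bacillus, Bufo, Hylobates, Oncorhynchus, Rattus.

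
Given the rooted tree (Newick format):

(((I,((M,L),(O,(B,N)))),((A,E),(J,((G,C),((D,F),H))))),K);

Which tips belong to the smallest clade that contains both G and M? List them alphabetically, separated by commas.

Tracing G: it sits inside (G,C).
Tracing M: it sits inside (M,L).
The smallest clade enclosing both is ((I,((M,L),(O,(B,N)))),((A,E),(J,((G,C),((D,F),H))))); the answer is its 14 terminal taxa in alphabetical order.

A, B, C, D, E, F, G, H, I, J, L, M, N, O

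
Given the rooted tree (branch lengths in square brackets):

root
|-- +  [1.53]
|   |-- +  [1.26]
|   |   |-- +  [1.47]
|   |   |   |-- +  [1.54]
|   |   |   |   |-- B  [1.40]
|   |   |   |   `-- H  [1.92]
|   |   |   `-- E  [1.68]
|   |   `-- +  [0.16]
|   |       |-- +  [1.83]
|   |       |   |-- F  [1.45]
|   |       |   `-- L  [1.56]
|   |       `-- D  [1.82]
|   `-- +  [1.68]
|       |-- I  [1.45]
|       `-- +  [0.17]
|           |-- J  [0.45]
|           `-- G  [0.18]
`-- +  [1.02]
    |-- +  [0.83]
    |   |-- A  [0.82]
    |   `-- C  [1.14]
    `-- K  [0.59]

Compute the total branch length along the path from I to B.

8.80

The path runs I → … → MRCA → … → B; the MRCA is the node subtending ((((B,H),E),((F,L),D)),(I,(J,G))).
Branch lengths along that path: 1.45 + 1.68 + 1.26 + 1.47 + 1.54 + 1.40 = 8.80.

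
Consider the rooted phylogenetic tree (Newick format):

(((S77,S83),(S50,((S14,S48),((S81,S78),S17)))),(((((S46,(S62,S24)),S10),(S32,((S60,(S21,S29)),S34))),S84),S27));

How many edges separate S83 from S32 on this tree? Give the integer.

8

The MRCA of S83 and S32 is the root of the tree.
From S83 up to that node: 3 branches. From S32 up to the same node: 5 branches. Total: 3 + 5 = 8.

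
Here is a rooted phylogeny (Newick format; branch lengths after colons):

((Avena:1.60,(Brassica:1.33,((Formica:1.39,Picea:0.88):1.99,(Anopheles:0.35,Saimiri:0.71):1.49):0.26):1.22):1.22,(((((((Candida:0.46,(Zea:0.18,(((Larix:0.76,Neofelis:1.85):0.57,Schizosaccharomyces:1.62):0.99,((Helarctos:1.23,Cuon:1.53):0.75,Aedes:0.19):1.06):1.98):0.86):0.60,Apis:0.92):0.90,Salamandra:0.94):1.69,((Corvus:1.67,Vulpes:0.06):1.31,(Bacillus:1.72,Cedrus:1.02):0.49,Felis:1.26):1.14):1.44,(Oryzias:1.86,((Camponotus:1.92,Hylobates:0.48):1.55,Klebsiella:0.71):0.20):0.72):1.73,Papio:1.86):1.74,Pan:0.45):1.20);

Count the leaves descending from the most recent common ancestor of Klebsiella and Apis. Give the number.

The MRCA of Klebsiella and Apis is the node subtending (((((Candida,(Zea,(((Larix,Neofelis),Schizosaccharomyces),((Helarctos,Cuon),Aedes)))),Apis),Salamandra),((Corvus,Vulpes),(Bacillus,Cedrus),Felis)),(Oryzias,((Camponotus,Hylobates),Klebsiella))).
That clade contains 19 terminal taxa: Aedes, Apis, Bacillus, Camponotus, Candida, Cedrus, Corvus, Cuon, Felis, Helarctos, Hylobates, Klebsiella, Larix, Neofelis, Oryzias, Salamandra, Schizosaccharomyces, Vulpes, Zea.

19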